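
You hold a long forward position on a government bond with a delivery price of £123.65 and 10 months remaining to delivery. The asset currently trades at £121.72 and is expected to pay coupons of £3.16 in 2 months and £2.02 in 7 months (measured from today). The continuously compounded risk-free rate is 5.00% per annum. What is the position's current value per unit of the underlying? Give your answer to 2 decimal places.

-£1.98

PV(remaining coupons) I = 3.16·e^(−0.0500·2/12) + 2.02·e^(−0.0500·7/12) = 5.0957
Current forward F = (S − I)·e^(rT) = (121.72 − 5.0957)·e^(0.0500·10/12) = 116.6243 × 1.042547 = 121.5863
Value (long) = (F − K)·e^(−rT) = (121.5863 − 123.65) × 0.959189 = -1.9795
Value = -£1.98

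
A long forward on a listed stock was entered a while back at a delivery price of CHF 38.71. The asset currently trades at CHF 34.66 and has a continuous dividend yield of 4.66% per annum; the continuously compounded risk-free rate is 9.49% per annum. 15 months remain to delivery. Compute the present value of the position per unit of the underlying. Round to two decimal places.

Current fair forward for the remaining 15 months: F = S·e^((r − q)·T), (r − q) = 0.0949 − 0.0466 = 0.0483
F = 34.66 · e^(0.0483 × 15/12) = 34.66 × 1.062235 = 36.8171
Value of long forward = (F − K)·e^(−rT) = (36.8171 − 38.71) · e^(−0.0949·15/12)
= -1.8929 × 0.888141 = -1.68

-CHF 1.68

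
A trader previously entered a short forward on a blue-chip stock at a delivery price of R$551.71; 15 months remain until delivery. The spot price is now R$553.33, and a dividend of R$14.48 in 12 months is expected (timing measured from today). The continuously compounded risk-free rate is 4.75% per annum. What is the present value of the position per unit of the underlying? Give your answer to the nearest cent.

-R$19.62

PV(remaining dividends) I = 14.48·e^(−0.0475·12/12) = 13.8083
Current forward F = (S − I)·e^(rT) = (553.33 − 13.8083)·e^(0.0475·15/12) = 539.5217 × 1.061173 = 572.5259
Value (long) = (F − K)·e^(−rT) = (572.5259 − 551.71) × 0.942353 = 19.6159
Short position value = −(long value) = -R$19.62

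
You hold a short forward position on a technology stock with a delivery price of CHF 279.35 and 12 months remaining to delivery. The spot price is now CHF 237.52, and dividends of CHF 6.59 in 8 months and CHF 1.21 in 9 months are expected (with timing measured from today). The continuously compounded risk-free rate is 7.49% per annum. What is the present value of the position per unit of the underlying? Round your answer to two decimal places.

PV(remaining dividends) I = 6.59·e^(−0.0749·8/12) + 1.21·e^(−0.0749·9/12) = 7.4129
Current forward F = (S − I)·e^(rT) = (237.52 − 7.4129)·e^(0.0749·12/12) = 230.1071 × 1.077776 = 248.0039
Value (long) = (F − K)·e^(−rT) = (248.0039 − 279.35) × 0.927836 = -29.0840
Short position value = −(long value) = CHF 29.08

CHF 29.08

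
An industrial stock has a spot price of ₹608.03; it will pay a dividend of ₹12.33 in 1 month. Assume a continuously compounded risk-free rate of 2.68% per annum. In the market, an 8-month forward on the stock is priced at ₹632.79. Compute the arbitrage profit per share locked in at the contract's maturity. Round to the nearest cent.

PV(dividends) I = 12.33·e^(−0.0268·1/12) = 12.3025
Fair forward F* = (S − I)·e^(rT) = (608.03 − 12.3025)·e^0.017867 = 595.7275 × 1.018028 = 606.4673
Market ₹632.79 > fair 606.4673: forward overpriced → cash-and-carry (borrow at r, buy the stock and collect the dividends, short the forward).
Profit at T = |F_mkt − F*| = |632.79 − 606.4673| = ₹26.32 per share

₹26.32 per share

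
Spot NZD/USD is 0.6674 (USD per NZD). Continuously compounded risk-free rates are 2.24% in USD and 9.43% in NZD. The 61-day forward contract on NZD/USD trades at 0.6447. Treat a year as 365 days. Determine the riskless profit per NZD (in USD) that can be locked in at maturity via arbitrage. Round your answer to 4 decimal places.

0.0147 per NZD (in USD)

Fair forward: F* = S·e^(carry·T), with carry = (r_USD − r_NZD) = 0.0224 − 0.0943 = -0.0719
F* = 0.6674 · e^(-0.0719 × 61/365) = 0.6674 · e^-0.012016 = 0.6674 × 0.988056 = 0.6594
Market 0.6447 < fair 0.6594: forward underpriced → reverse cash-and-carry (short spot, go long the forward).
At maturity, profit = |F_mkt − F*| = |0.6447 − 0.6594| = 0.0147 per NZD (in USD)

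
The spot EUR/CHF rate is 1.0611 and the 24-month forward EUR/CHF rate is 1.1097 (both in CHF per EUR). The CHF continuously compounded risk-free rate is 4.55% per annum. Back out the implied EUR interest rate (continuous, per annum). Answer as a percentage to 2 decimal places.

2.31%

F = S·e^((r_CHF − r_EUR)T) ⇒ r_EUR = r_CHF − ln(F/S)/T
ln(1.1097/1.0611) = 0.044784; /(24/12) = 0.022392
r_EUR = 0.0455 − 0.022392 = 0.023108
r_EUR = 2.31%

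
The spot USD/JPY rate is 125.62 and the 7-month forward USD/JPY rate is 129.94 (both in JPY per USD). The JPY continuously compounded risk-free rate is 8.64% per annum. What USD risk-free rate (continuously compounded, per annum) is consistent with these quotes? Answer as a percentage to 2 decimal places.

F = S·e^((r_JPY − r_USD)T) ⇒ r_USD = r_JPY − ln(F/S)/T
ln(129.94/125.62) = 0.033811; /(7/12) = 0.057962
r_USD = 0.0864 − 0.057962 = 0.028438
r_USD = 2.84%

2.84%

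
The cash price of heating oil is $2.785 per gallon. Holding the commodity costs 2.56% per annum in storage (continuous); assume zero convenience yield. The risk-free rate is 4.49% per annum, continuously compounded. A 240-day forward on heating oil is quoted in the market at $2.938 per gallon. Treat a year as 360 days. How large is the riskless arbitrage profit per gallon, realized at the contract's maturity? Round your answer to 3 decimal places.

$0.019 per gallon

Fair forward: F* = S·e^(carry·T), with carry = (r + u) = 0.0449 + 0.0256 = 0.0705
F* = 2.785 · e^(0.0705 × 240/360) = 2.785 · e^0.047000 = 2.785 × 1.048122 = $2.9190
Market $2.938 > fair $2.9190: forward overpriced → cash-and-carry (buy spot, short the forward).
At maturity, profit = |F_mkt − F*| = |2.938 − 2.9190| = $0.019 per gallon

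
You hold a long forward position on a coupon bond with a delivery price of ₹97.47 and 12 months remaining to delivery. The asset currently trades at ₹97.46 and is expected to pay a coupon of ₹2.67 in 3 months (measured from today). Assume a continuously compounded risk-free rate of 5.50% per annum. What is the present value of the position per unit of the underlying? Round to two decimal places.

PV(remaining coupons) I = 2.67·e^(−0.0550·3/12) = 2.6335
Current forward F = (S − I)·e^(rT) = (97.46 − 2.6335)·e^(0.0550·12/12) = 94.8265 × 1.056541 = 100.1881
Value (long) = (F − K)·e^(−rT) = (100.1881 − 97.47) × 0.946485 = 2.5726
Value = ₹2.57

₹2.57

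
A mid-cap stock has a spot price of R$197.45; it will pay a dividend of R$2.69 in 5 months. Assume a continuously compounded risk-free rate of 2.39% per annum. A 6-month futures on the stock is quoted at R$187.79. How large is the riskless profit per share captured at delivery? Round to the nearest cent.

PV(dividends) I = 2.69·e^(−0.0239·5/12) = 2.6633
Fair futures F* = (S − I)·e^(rT) = (197.45 − 2.6633)·e^0.011950 = 194.7867 × 1.012022 = 197.1284
Market R$187.79 < fair 197.1284: forward underpriced → reverse cash-and-carry (short the stock, invest proceeds at r, pay the dividends, go long the forward).
Profit at T = |F_mkt − F*| = |187.79 − 197.1284| = R$9.34 per share

R$9.34 per share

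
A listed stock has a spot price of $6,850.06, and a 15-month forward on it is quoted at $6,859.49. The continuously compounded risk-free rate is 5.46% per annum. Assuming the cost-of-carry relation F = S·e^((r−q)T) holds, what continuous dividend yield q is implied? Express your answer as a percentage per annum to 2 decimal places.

From F = S·e^((r−q)T): (r − q) = ln(F/S)/T
ln(6859.49/6850.06) = ln(1.001377) = 0.001376
(r − q) = 0.001376 / (15/12) = 0.001101
q = r − ln(F/S)/T = 0.0546 − 0.001101 = 0.053499
q = 5.35%

5.35%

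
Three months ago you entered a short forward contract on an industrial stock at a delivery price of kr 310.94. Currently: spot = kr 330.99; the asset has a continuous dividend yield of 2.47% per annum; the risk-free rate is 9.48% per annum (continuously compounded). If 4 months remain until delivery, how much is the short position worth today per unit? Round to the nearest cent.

-kr 27.01

Current fair forward for the remaining 4 months: F = S·e^((r − q)·T), (r − q) = 0.0948 − 0.0247 = 0.0701
F = 330.99 · e^(0.0701 × 4/12) = 330.99 × 1.023642 = 338.8153
Value of long forward = (F − K)·e^(−rT) = (338.8153 − 310.94) · e^(−0.0948·4/12)
= 27.8753 × 0.968894 = 27.01
Short position value = −(long value) = -kr 27.01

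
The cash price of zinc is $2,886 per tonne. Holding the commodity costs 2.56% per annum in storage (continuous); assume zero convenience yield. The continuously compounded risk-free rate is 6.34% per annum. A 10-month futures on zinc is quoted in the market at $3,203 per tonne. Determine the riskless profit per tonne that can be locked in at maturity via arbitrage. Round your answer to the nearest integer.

$95 per tonne

Fair futures: F* = S·e^(carry·T), with carry = (r + u) = 0.0634 + 0.0256 = 0.0890
F* = 2886 · e^(0.0890 × 10/12) = 2886 · e^0.074167 = 2886 × 1.076987 = $3108.1845
Market $3203 > fair $3108.1845: forward overpriced → cash-and-carry (buy spot, short the forward).
At maturity, profit = |F_mkt − F*| = |3203 − 3108.1845| = $95 per tonne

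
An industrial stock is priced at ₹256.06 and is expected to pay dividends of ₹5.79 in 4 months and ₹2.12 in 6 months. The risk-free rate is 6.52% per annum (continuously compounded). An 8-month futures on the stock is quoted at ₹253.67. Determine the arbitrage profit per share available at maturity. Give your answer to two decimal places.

PV(dividends) I = 5.79·e^(−0.0652·4/12) + 2.12·e^(−0.0652·6/12) = 7.7175
Fair futures F* = (S − I)·e^(rT) = (256.06 − 7.7175)·e^0.043467 = 248.3425 × 1.044426 = 259.3754
Market ₹253.67 < fair 259.3754: forward underpriced → reverse cash-and-carry (short the stock, invest proceeds at r, pay the dividends, go long the forward).
Profit at T = |F_mkt − F*| = |253.67 − 259.3754| = ₹5.71 per share

₹5.71 per share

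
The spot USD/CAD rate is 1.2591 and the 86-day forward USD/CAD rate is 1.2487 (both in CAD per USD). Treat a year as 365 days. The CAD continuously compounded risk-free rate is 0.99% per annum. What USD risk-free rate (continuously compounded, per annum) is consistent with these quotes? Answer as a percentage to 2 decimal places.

4.51%

F = S·e^((r_CAD − r_USD)T) ⇒ r_USD = r_CAD − ln(F/S)/T
ln(1.2487/1.2591) = -0.008294; /(86/365) = -0.035201
r_USD = 0.0099 + 0.035201 = 0.045101
r_USD = 4.51%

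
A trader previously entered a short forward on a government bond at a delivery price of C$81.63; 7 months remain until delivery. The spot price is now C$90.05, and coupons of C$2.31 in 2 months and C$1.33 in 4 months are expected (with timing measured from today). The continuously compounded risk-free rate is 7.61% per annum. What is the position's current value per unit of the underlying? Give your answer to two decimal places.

-C$8.39

PV(remaining coupons) I = 2.31·e^(−0.0761·2/12) + 1.33·e^(−0.0761·4/12) = 3.5776
Current forward F = (S − I)·e^(rT) = (90.05 − 3.5776)·e^(0.0761·7/12) = 86.4724 × 1.045392 = 90.3976
Value (long) = (F − K)·e^(−rT) = (90.3976 − 81.63) × 0.956579 = 8.3869
Short position value = −(long value) = -C$8.39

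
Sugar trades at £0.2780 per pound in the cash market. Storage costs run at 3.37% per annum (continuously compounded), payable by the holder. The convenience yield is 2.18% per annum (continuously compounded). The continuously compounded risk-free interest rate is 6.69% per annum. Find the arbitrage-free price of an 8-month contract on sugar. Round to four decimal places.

Net carry = r + u − y = 0.0669 + 0.0337 − 0.0218 = 0.0788
F = S·e^((r+u−y)T) = 0.2780 · e^(0.0788 × 8/12) = 0.2780 · e^0.052533
= 0.2780 × 1.053937 = £0.2930 per pound

£0.2930 per pound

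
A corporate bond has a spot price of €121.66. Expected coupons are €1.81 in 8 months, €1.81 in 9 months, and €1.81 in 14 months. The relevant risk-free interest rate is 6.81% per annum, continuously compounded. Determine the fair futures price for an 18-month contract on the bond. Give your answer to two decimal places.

€129.07

PV(coupons) I = 1.81·e^(−0.0681·8/12) + 1.81·e^(−0.0681·9/12) + 1.81·e^(−0.0681·14/12)
I = 1.7297 + 1.7199 + 1.6718 = 5.1214
F = (S − I)·e^(rT) = (121.66 − 5.1214) · e^(0.0681·18/12)
= 116.5386 · e^0.102150 = 116.5386 × 1.107550 = €129.07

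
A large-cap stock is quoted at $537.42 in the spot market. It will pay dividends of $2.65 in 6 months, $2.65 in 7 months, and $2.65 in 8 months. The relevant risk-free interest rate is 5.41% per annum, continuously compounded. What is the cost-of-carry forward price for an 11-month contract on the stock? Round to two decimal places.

PV(dividends) I = 2.65·e^(−0.0541·6/12) + 2.65·e^(−0.0541·7/12) + 2.65·e^(−0.0541·8/12)
I = 2.5793 + 2.5677 + 2.5561 = 7.7031
F = (S − I)·e^(rT) = (537.42 − 7.7031) · e^(0.0541·11/12)
= 529.7169 · e^0.049592 = 529.7169 × 1.050842 = $556.65

$556.65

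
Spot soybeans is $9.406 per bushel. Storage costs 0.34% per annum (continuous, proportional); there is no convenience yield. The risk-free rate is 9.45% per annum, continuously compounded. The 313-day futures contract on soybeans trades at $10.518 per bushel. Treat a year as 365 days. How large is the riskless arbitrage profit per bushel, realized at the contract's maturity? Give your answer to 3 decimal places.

Fair futures: F* = S·e^(carry·T), with carry = (r + u) = 0.0945 + 0.0034 = 0.0979
F* = 9.406 · e^(0.0979 × 313/365) = 9.406 · e^0.083953 = 9.406 × 1.087578 = $10.2298
Market $10.518 > fair $10.2298: forward overpriced → cash-and-carry (buy spot, short the forward).
At maturity, profit = |F_mkt − F*| = |10.518 − 10.2298| = $0.288 per bushel

$0.288 per bushel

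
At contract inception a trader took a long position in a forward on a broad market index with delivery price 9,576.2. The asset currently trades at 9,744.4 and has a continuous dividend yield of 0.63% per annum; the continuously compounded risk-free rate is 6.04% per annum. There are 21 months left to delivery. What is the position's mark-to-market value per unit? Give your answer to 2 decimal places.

Current fair forward for the remaining 21 months: F = S·e^((r − q)·T), (r − q) = 0.0604 − 0.0063 = 0.0541
F = 9744.4 · e^(0.0541 × 21/12) = 9744.4 × 1.09930152 = 10712.0337
Value of long forward = (F − K)·e^(−rT) = (10712.0337 − 9576.2) · e^(−0.0604·21/12)
= 1135.8337 × 0.89969452 = 1021.90

1021.90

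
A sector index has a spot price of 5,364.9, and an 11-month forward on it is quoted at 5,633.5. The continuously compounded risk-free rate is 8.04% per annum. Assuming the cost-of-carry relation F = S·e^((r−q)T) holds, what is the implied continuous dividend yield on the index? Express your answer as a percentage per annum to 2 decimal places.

2.71%

From F = S·e^((r−q)T): (r − q) = ln(F/S)/T
ln(5633.5/5364.9) = ln(1.050066) = 0.048853
(r − q) = 0.048853 / (11/12) = 0.053294
q = r − ln(F/S)/T = 0.0804 − 0.053294 = 0.027106
q = 2.71%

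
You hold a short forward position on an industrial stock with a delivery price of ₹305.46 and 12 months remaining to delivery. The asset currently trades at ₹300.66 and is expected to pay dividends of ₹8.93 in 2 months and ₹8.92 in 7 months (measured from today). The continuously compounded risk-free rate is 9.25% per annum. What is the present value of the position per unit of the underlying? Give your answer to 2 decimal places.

-₹4.94

PV(remaining dividends) I = 8.93·e^(−0.0925·2/12) + 8.92·e^(−0.0925·7/12) = 17.2448
Current forward F = (S − I)·e^(rT) = (300.66 − 17.2448)·e^(0.0925·12/12) = 283.4152 × 1.096913 = 310.8818
Value (long) = (F − K)·e^(−rT) = (310.8818 − 305.46) × 0.911649 = 4.9428
Short position value = −(long value) = -₹4.94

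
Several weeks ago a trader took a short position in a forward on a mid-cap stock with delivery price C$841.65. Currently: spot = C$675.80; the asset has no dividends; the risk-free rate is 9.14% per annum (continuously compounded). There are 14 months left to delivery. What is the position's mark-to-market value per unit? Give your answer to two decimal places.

Current fair forward for the remaining 14 months: F = S·e^(r·T), r = 0.0914
F = 675.80 · e^(0.0914 × 14/12) = 675.80 × 1.112526 = 751.8451
Value of long forward = (F − K)·e^(−rT) = (751.8451 − 841.65) · e^(−0.0914·14/12)
= -89.8049 × 0.898855 = -80.72
Short position value = −(long value) = C$80.72

C$80.72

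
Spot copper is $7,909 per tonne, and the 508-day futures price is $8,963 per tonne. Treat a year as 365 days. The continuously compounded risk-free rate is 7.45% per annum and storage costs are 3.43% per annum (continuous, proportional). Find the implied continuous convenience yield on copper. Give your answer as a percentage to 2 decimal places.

F = S·e^((r+u−y)T) ⇒ (r+u−y) = ln(F/S)/T
ln(8963/7909) = 0.125104; /T ⇒ 0.089888
y = r + u − ln(F/S)/T = 0.0745 + 0.0343 − 0.089888 = 0.018912
y = 1.89%

1.89%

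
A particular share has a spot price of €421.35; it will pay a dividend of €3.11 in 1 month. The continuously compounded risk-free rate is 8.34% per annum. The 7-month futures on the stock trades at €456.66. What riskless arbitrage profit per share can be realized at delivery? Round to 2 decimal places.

PV(dividends) I = 3.11·e^(−0.0834·1/12) = 3.0885
Fair futures F* = (S − I)·e^(rT) = (421.35 − 3.0885)·e^0.048650 = 418.2615 × 1.049853 = 439.1131
Market €456.66 > fair 439.1131: forward overpriced → cash-and-carry (borrow at r, buy the stock and collect the dividends, short the forward).
Profit at T = |F_mkt − F*| = |456.66 − 439.1131| = €17.55 per share

€17.55 per share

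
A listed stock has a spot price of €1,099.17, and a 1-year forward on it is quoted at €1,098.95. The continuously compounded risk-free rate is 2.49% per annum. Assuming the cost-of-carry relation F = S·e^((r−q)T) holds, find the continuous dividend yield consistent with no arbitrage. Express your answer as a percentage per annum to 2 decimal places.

From F = S·e^((r−q)T): (r − q) = ln(F/S)/T
ln(1098.95/1099.17) = ln(0.999800) = -0.000200
(r − q) = -0.000200 / (1) = -0.000200
q = r − ln(F/S)/T = 0.0249 + 0.000200 = 0.025100
q = 2.51%

2.51%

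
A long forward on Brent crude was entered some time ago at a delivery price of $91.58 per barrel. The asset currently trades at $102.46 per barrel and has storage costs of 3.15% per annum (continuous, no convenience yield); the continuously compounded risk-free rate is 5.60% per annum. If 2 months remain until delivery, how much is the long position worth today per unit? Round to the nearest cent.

$12.27 per barrel

Current fair forward for the remaining 2 months: F = S·e^((r + u)·T), (r + u) = 0.0560 + 0.0315 = 0.0875
F = 102.46 · e^(0.0875 × 2/12) = 102.46 × 1.014690 = 103.9651
Value of long forward = (F − K)·e^(−rT) = (103.9651 − 91.58) · e^(−0.0560·2/12)
= 12.3851 × 0.990710 = 12.27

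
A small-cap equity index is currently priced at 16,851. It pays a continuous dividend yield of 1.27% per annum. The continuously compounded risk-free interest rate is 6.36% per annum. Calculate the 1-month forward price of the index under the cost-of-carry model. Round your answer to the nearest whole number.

F = S·e^((r − q)T) = 16851 · e^((0.0636 − 0.0127) × 1/12)
= 16851 · e^0.004242 = 16851 × 1.004251
F = 16,923

16,923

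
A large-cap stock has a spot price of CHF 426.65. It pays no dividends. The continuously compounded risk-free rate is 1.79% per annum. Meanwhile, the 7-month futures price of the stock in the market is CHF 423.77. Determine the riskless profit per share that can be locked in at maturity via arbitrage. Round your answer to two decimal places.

CHF 7.36 per share

Fair futures: F* = S·e^(carry·T), with carry = r = 0.0179
F* = 426.65 · e^(0.0179 × 7/12) = 426.65 · e^0.010442 = 426.65 × 1.010497 = CHF 431.1285
Market CHF 423.77 < fair CHF 431.1285: forward underpriced → reverse cash-and-carry (short spot, go long the forward).
At maturity, profit = |F_mkt − F*| = |423.77 − 431.1285| = CHF 7.36 per share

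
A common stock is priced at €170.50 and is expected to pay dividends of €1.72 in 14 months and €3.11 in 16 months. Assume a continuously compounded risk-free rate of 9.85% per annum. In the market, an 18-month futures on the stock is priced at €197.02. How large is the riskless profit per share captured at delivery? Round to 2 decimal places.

PV(dividends) I = 1.72·e^(−0.0985·14/12) + 3.11·e^(−0.0985·16/12) = 4.2605
Fair futures F* = (S − I)·e^(rT) = (170.50 − 4.2605)·e^0.147750 = 166.2395 × 1.159223 = 192.7087
Market €197.02 > fair 192.7087: forward overpriced → cash-and-carry (borrow at r, buy the stock and collect the dividends, short the forward).
Profit at T = |F_mkt − F*| = |197.02 − 192.7087| = €4.31 per share

€4.31 per share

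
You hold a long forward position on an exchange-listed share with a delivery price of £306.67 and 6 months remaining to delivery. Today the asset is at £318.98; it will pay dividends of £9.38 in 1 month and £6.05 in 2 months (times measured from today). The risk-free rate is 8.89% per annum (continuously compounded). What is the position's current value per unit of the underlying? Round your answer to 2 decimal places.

£10.37

PV(remaining dividends) I = 9.38·e^(−0.0889·1/12) + 6.05·e^(−0.0889·2/12) = 15.2718
Current forward F = (S − I)·e^(rT) = (318.98 − 15.2718)·e^(0.0889·6/12) = 303.7082 × 1.045453 = 317.5126
Value (long) = (F − K)·e^(−rT) = (317.5126 − 306.67) × 0.956523 = 10.3712
Value = £10.37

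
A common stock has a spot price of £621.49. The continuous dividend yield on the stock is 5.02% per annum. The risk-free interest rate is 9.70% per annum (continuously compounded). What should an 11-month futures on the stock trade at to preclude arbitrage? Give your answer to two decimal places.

F = S·e^((r − q)T) = 621.49 · e^((0.0970 − 0.0502) × 11/12)
= 621.49 · e^0.042900 = 621.49 × 1.043834
F = £648.73

£648.73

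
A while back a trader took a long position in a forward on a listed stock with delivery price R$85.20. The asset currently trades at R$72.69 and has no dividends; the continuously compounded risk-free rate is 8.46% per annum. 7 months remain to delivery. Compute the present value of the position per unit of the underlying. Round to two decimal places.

-R$8.41

Current fair forward for the remaining 7 months: F = S·e^(r·T), r = 0.0846
F = 72.69 · e^(0.0846 × 7/12) = 72.69 × 1.050588 = 76.3672
Value of long forward = (F − K)·e^(−rT) = (76.3672 − 85.20) · e^(−0.0846·7/12)
= -8.8328 × 0.951848 = -8.41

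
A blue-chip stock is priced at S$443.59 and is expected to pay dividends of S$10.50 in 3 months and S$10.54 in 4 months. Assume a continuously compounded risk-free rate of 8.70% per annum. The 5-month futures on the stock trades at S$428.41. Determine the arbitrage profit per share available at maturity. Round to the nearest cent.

S$10.29 per share

PV(dividends) I = 10.50·e^(−0.0870·3/12) + 10.54·e^(−0.0870·4/12) = 20.5128
Fair futures F* = (S − I)·e^(rT) = (443.59 − 20.5128)·e^0.036250 = 423.0772 × 1.036915 = 438.6951
Market S$428.41 < fair 438.6951: forward underpriced → reverse cash-and-carry (short the stock, invest proceeds at r, pay the dividends, go long the forward).
Profit at T = |F_mkt − F*| = |428.41 − 438.6951| = S$10.29 per share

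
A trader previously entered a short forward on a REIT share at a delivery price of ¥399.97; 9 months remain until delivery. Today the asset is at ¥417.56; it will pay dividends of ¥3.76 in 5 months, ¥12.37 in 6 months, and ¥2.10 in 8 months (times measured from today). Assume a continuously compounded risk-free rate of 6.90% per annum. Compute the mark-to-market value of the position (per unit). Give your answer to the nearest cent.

PV(remaining dividends) I = 3.76·e^(−0.0690·5/12) + 12.37·e^(−0.0690·6/12) + 2.10·e^(−0.0690·8/12) = 17.6095
Current forward F = (S − I)·e^(rT) = (417.56 − 17.6095)·e^(0.0690·9/12) = 399.9505 × 1.053112 = 421.1927
Value (long) = (F − K)·e^(−rT) = (421.1927 − 399.97) × 0.949566 = 20.1524
Short position value = −(long value) = -¥20.15

-¥20.15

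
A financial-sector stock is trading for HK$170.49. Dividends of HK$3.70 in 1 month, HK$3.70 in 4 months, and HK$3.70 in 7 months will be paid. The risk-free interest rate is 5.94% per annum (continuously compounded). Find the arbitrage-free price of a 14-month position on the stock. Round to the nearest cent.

HK$171.06

PV(dividends) I = 3.70·e^(−0.0594·1/12) + 3.70·e^(−0.0594·4/12) + 3.70·e^(−0.0594·7/12)
I = 3.6817 + 3.6275 + 3.5740 = 10.8832
F = (S − I)·e^(rT) = (170.49 − 10.8832) · e^(0.0594·14/12)
= 159.6068 · e^0.069300 = 159.6068 × 1.071758 = HK$171.06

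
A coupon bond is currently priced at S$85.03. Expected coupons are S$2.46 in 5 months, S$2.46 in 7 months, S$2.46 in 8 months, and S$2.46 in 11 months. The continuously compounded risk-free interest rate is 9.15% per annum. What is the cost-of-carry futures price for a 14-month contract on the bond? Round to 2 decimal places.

S$84.29

PV(coupons) I = 2.46·e^(−0.0915·5/12) + 2.46·e^(−0.0915·7/12) + 2.46·e^(−0.0915·8/12) + 2.46·e^(−0.0915·11/12)
I = 2.3680 + 2.3321 + 2.3144 + 2.2621 = 9.2766
F = (S − I)·e^(rT) = (85.03 − 9.2766) · e^(0.0915·14/12)
= 75.7534 · e^0.106750 = 75.7534 × 1.112656 = S$84.29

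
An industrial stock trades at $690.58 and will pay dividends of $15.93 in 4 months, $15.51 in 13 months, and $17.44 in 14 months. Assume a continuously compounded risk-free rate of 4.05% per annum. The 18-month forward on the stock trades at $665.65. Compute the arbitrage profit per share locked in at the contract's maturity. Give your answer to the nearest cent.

$18.03 per share

PV(dividends) I = 15.93·e^(−0.0405·4/12) + 15.51·e^(−0.0405·13/12) + 17.44·e^(−0.0405·14/12) = 47.1957
Fair forward F* = (S − I)·e^(rT) = (690.58 − 47.1957)·e^0.060750 = 643.3843 × 1.062633 = 683.6814
Market $665.65 < fair 683.6814: forward underpriced → reverse cash-and-carry (short the stock, invest proceeds at r, pay the dividends, go long the forward).
Profit at T = |F_mkt − F*| = |665.65 − 683.6814| = $18.03 per share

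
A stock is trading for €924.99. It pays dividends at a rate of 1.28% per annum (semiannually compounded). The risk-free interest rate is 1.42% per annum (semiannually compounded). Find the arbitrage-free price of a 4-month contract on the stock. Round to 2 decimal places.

F = S · (1+r/2)^(2T) / (1+q/2)^(2T)
= 924.99 × 1.004728 / 1.004262 = 924.99 × 1.000464
F = €925.42

€925.42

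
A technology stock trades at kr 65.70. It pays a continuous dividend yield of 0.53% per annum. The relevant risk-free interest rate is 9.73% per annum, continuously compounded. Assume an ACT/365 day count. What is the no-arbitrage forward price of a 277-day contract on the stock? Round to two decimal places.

F = S·e^((r − q)T) = 65.70 · e^((0.0973 − 0.0053) × 277/365)
= 65.70 · e^0.069819 = 65.70 × 1.072314
F = kr 70.45

kr 70.45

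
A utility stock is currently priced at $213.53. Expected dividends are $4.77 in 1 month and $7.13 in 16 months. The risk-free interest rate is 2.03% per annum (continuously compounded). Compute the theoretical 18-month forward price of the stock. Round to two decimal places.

PV(dividends) I = 4.77·e^(−0.0203·1/12) + 7.13·e^(−0.0203·16/12)
I = 4.7619 + 6.9396 = 11.7015
F = (S − I)·e^(rT) = (213.53 − 11.7015) · e^(0.0203·18/12)
= 201.8285 · e^0.030450 = 201.8285 × 1.030918 = $208.07

$208.07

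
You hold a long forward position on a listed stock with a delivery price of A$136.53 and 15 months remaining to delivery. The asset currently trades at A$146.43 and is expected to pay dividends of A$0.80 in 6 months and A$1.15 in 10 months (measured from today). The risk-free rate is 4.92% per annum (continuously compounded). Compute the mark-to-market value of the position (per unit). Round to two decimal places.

A$16.16

PV(remaining dividends) I = 0.80·e^(−0.0492·6/12) + 1.15·e^(−0.0492·10/12) = 1.8844
Current forward F = (S − I)·e^(rT) = (146.43 − 1.8844)·e^(0.0492·15/12) = 144.5456 × 1.063430 = 153.7141
Value (long) = (F − K)·e^(−rT) = (153.7141 − 136.53) × 0.940353 = 16.1591
Value = A$16.16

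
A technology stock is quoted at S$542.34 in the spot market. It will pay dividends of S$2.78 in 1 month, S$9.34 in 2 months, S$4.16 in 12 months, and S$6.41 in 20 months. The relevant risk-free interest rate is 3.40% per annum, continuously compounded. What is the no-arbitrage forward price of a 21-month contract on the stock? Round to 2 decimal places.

PV(dividends) I = 2.78·e^(−0.0340·1/12) + 9.34·e^(−0.0340·2/12) + 4.16·e^(−0.0340·12/12) + 6.41·e^(−0.0340·20/12)
I = 2.7721 + 9.2872 + 4.0209 + 6.0569 = 22.1371
F = (S − I)·e^(rT) = (542.34 − 22.1371) · e^(0.0340·21/12)
= 520.2029 · e^0.059500 = 520.2029 × 1.061306 = S$552.09

S$552.09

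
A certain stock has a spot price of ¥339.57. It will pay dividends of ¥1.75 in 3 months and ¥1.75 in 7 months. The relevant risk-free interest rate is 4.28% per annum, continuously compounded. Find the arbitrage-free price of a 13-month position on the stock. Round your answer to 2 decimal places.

PV(dividends) I = 1.75·e^(−0.0428·3/12) + 1.75·e^(−0.0428·7/12)
I = 1.7314 + 1.7068 = 3.4382
F = (S − I)·e^(rT) = (339.57 − 3.4382) · e^(0.0428·13/12)
= 336.1318 · e^0.046367 = 336.1318 × 1.047459 = ¥352.08

¥352.08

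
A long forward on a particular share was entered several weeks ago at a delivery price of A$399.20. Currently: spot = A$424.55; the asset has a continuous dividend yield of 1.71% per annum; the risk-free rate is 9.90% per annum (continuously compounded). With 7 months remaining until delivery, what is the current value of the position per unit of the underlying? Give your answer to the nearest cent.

Current fair forward for the remaining 7 months: F = S·e^((r − q)·T), (r − q) = 0.0990 − 0.0171 = 0.0819
F = 424.55 · e^(0.0819 × 7/12) = 424.55 × 1.048935 = 445.3254
Value of long forward = (F − K)·e^(−rT) = (445.3254 − 399.20) · e^(−0.0990·7/12)
= 46.1254 × 0.943886 = 43.54

A$43.54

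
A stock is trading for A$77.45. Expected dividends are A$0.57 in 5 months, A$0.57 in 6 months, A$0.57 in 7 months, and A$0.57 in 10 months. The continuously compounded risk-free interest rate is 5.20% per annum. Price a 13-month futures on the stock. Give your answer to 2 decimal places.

A$79.60

PV(dividends) I = 0.57·e^(−0.0520·5/12) + 0.57·e^(−0.0520·6/12) + 0.57·e^(−0.0520·7/12) + 0.57·e^(−0.0520·10/12)
I = 0.5578 + 0.5554 + 0.5530 + 0.5458 = 2.2120
F = (S − I)·e^(rT) = (77.45 − 2.2120) · e^(0.0520·13/12)
= 75.2380 · e^0.056333 = 75.2380 × 1.057950 = A$79.60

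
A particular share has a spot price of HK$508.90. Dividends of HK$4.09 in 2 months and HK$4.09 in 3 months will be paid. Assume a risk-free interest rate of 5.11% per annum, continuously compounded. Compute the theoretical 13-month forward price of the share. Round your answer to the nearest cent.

PV(dividends) I = 4.09·e^(−0.0511·2/12) + 4.09·e^(−0.0511·3/12)
I = 4.0553 + 4.0381 = 8.0934
F = (S − I)·e^(rT) = (508.90 − 8.0934) · e^(0.0511·13/12)
= 500.8066 · e^0.055358 = 500.8066 × 1.056919 = HK$529.31

HK$529.31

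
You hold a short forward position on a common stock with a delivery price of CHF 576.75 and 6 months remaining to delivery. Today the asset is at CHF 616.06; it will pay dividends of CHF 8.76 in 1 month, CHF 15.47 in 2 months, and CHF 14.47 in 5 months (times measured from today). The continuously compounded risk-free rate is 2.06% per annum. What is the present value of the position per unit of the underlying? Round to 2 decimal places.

-CHF 6.71

PV(remaining dividends) I = 8.76·e^(−0.0206·1/12) + 15.47·e^(−0.0206·2/12) + 14.47·e^(−0.0206·5/12) = 38.5083
Current forward F = (S − I)·e^(rT) = (616.06 − 38.5083)·e^(0.0206·6/12) = 577.5517 × 1.010353 = 583.5311
Value (long) = (F − K)·e^(−rT) = (583.5311 − 576.75) × 0.989753 = 6.7116
Short position value = −(long value) = -CHF 6.71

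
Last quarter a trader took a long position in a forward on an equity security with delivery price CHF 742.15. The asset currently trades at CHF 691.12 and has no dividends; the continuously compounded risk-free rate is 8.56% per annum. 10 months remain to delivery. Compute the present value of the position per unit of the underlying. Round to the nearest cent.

Current fair forward for the remaining 10 months: F = S·e^(r·T), r = 0.0856
F = 691.12 · e^(0.0856 × 10/12) = 691.12 × 1.073939 = 742.2207
Value of long forward = (F − K)·e^(−rT) = (742.2207 − 742.15) · e^(−0.0856·10/12)
= 0.0707 × 0.931151 = 0.07

CHF 0.07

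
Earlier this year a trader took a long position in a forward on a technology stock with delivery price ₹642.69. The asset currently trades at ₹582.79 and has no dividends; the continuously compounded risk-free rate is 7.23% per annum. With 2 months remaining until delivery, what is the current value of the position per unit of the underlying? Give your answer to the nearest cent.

-₹52.20

Current fair forward for the remaining 2 months: F = S·e^(r·T), r = 0.0723
F = 582.79 · e^(0.0723 × 2/12) = 582.79 × 1.012123 = 589.8552
Value of long forward = (F − K)·e^(−rT) = (589.8552 − 642.69) · e^(−0.0723·2/12)
= -52.8348 × 0.988022 = -52.20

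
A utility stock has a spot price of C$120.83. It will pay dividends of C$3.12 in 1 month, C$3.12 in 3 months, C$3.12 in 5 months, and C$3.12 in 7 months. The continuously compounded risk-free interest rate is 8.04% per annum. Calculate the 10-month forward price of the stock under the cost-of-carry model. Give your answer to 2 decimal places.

PV(dividends) I = 3.12·e^(−0.0804·1/12) + 3.12·e^(−0.0804·3/12) + 3.12·e^(−0.0804·5/12) + 3.12·e^(−0.0804·7/12)
I = 3.0992 + 3.0579 + 3.0172 + 2.9771 = 12.1514
F = (S − I)·e^(rT) = (120.83 − 12.1514) · e^(0.0804·10/12)
= 108.6786 · e^0.067000 = 108.6786 × 1.069295 = C$116.21

C$116.21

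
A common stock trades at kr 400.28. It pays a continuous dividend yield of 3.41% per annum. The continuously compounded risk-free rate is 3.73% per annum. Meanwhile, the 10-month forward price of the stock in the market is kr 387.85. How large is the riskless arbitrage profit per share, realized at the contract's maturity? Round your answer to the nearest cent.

Fair forward: F* = S·e^(carry·T), with carry = (r − q) = 0.0373 − 0.0341 = 0.0032
F* = 400.28 · e^(0.0032 × 10/12) = 400.28 · e^0.002667 = 400.28 × 1.002671 = kr 401.3491
Market kr 387.85 < fair kr 401.3491: forward underpriced → reverse cash-and-carry (short spot, go long the forward).
At maturity, profit = |F_mkt − F*| = |387.85 − 401.3491| = kr 13.50 per share

kr 13.50 per share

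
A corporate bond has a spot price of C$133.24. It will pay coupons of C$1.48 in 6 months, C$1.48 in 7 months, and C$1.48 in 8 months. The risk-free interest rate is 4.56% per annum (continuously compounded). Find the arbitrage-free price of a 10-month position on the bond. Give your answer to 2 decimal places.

PV(coupons) I = 1.48·e^(−0.0456·6/12) + 1.48·e^(−0.0456·7/12) + 1.48·e^(−0.0456·8/12)
I = 1.4466 + 1.4412 + 1.4357 = 4.3235
F = (S − I)·e^(rT) = (133.24 − 4.3235) · e^(0.0456·10/12)
= 128.9165 · e^0.038000 = 128.9165 × 1.038731 = C$133.91

C$133.91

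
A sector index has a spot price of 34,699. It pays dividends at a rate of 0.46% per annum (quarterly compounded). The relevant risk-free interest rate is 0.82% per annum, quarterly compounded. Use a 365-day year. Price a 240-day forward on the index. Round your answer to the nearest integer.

F = S · (1+r/4)^(4T) / (1+q/4)^(4T)
= 34699 × 1.005401 / 1.003027 = 34699 × 1.002367
F = 34,781

34,781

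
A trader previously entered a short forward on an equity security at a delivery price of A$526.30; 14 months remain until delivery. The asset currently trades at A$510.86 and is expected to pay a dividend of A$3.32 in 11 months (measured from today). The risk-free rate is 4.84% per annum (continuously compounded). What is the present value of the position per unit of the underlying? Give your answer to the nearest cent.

-A$10.28

PV(remaining dividends) I = 3.32·e^(−0.0484·11/12) = 3.1759
Current forward F = (S − I)·e^(rT) = (510.86 − 3.1759)·e^(0.0484·14/12) = 507.6841 × 1.058091 = 537.1760
Value (long) = (F − K)·e^(−rT) = (537.1760 − 526.30) × 0.945098 = 10.2789
Short position value = −(long value) = -A$10.28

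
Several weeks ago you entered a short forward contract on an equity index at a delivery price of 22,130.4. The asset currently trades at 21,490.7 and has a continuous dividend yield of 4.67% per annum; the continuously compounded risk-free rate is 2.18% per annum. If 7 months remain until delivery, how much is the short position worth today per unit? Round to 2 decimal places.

937.60

Current fair forward for the remaining 7 months: F = S·e^((r − q)·T), (r − q) = 0.0218 − 0.0467 = -0.0249
F = 21490.7 · e^(-0.0249 × 7/12) = 21490.7 × 0.98557998 = 21180.8037
Value of long forward = (F − K)·e^(−rT) = (21180.8037 − 22130.4) · e^(−0.0218·7/12)
= -949.5963 × 0.98736385 = -937.60
Short position value = −(long value) = 937.60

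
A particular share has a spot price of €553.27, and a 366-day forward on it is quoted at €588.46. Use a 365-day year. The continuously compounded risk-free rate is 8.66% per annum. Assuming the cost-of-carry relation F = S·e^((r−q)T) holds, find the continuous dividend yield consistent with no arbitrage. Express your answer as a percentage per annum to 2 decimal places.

From F = S·e^((r−q)T): (r − q) = ln(F/S)/T
ln(588.46/553.27) = ln(1.063604) = 0.061663
(r − q) = 0.061663 / (366/365) = 0.061495
q = r − ln(F/S)/T = 0.0866 − 0.061495 = 0.025105
q = 2.51%

2.51%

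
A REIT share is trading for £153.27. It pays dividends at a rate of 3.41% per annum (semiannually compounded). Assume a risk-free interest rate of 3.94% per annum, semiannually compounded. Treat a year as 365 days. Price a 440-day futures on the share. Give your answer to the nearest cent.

F = S · (1+r/2)^(2T) / (1+q/2)^(2T)
= 153.27 × 1.048158 / 1.041602 = 153.27 × 1.006294
F = £154.23

£154.23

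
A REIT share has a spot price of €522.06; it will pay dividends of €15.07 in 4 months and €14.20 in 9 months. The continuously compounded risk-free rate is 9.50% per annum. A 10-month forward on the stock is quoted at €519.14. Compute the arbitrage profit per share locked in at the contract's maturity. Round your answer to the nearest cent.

PV(dividends) I = 15.07·e^(−0.0950·4/12) + 14.20·e^(−0.0950·9/12) = 27.8237
Fair forward F* = (S − I)·e^(rT) = (522.06 − 27.8237)·e^0.079167 = 494.2363 × 1.082385 = 534.9540
Market €519.14 < fair 534.9540: forward underpriced → reverse cash-and-carry (short the stock, invest proceeds at r, pay the dividends, go long the forward).
Profit at T = |F_mkt − F*| = |519.14 − 534.9540| = €15.81 per share

€15.81 per share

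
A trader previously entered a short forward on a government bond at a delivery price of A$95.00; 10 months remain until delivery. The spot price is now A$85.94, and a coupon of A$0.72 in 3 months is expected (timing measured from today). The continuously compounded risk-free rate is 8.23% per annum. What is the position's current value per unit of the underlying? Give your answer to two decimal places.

PV(remaining coupons) I = 0.72·e^(−0.0823·3/12) = 0.7053
Current forward F = (S − I)·e^(rT) = (85.94 − 0.7053)·e^(0.0823·10/12) = 85.2347 × 1.070990 = 91.2855
Value (long) = (F − K)·e^(−rT) = (91.2855 − 95.00) × 0.933716 = -3.4683
Short position value = −(long value) = A$3.47

A$3.47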